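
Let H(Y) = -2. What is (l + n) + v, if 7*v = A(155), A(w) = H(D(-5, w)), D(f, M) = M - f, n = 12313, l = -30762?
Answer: -129145/7 ≈ -18449.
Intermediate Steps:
A(w) = -2
v = -2/7 (v = (⅐)*(-2) = -2/7 ≈ -0.28571)
(l + n) + v = (-30762 + 12313) - 2/7 = -18449 - 2/7 = -129145/7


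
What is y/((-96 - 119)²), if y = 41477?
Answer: 41477/46225 ≈ 0.89729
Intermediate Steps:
y/((-96 - 119)²) = 41477/((-96 - 119)²) = 41477/((-215)²) = 41477/46225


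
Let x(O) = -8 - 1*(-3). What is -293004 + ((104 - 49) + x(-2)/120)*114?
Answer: -1146955/4 ≈ -2.8674e+5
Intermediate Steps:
x(O) = -5 (x(O) = -8 + 3 = -5)
-293004 + ((104 - 49) + x(-2)/120)*114 = -293004 + ((104 - 49) - 5/120)*114 = -293004 + (55 - 5*1/120)*114 = -293004 + (55 - 1/24)*114 = -293004 + (1319/24)*114 = -293004 + 25061/4 = -1146955/4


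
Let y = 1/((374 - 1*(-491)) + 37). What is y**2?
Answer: 1/813604 ≈ 1.2291e-6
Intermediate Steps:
y = 1/902 (y = 1/((374 + 491) + 37) = 1/(865 + 37) = 1/902 ≈ 0.0011086)
y**2 = (1/902)**2 = 1/813604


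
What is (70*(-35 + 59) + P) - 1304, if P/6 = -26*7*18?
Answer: -19280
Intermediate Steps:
P = -19656 (P = 6*(-26*7*18) = 6*(-182*18) = 6*(-3276) = -19656)
(70*(-35 + 59) + P) - 1304 = (70*(-35 + 59) - 19656) - 1304 = (70*24 - 19656) - 1304 = (1680 - 19656) - 1304 = -17976 - 1304 = -19280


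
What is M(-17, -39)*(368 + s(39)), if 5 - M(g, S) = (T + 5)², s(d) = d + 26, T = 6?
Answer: -50228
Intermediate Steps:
s(d) = 26 + d
M(g, S) = -116 (M(g, S) = 5 - (6 + 5)² = 5 - 1*11² = 5 - 1*121 = 5 - 121 = -116)
M(-17, -39)*(368 + s(39)) = -116*(368 + (26 + 39)) = -116*(368 + 65) = -116*433 = -50228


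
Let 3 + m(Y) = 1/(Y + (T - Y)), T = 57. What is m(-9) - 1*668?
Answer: -38246/57 ≈ -670.98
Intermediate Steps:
m(Y) = -170/57 (m(Y) = -3 + 1/(Y + (57 - Y)) = -3 + 1/57 = -170/57)
m(-9) - 1*668 = -170/57 - 1*668 = -170/57 - 668 = -38246/57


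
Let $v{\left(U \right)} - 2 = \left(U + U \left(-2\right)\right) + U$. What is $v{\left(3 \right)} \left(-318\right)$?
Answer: $-636$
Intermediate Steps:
$v{\left(U \right)} = 2$ ($v{\left(U \right)} = 2 + \left(\left(U + U \left(-2\right)\right) + U\right) = 2 + \left(\left(U - 2 U\right) + U\right) = 2 + \left(- U + U\right) = 2 + 0 = 2$)
$v{\left(3 \right)} \left(-318\right) = 2 \left(-318\right) = -636$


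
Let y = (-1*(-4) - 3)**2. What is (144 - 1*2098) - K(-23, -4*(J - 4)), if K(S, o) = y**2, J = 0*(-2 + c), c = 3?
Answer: -1955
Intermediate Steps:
J = 0 (J = 0*(-2 + 3) = 0*1 = 0)
y = 1 (y = (4 - 3)**2 = 1**2 = 1)
K(S, o) = 1 (K(S, o) = 1**2 = 1)
(144 - 1*2098) - K(-23, -4*(J - 4)) = (144 - 1*2098) - 1*1 = (144 - 2098) - 1 = -1954 - 1 = -1955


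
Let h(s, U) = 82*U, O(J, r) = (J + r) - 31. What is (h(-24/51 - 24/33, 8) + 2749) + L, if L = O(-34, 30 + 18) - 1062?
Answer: 2326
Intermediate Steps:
O(J, r) = -31 + J + r
L = -1079 (L = (-31 - 34 + (30 + 18)) - 1062 = (-31 - 34 + 48) - 1062 = -17 - 1062 = -1079)
(h(-24/51 - 24/33, 8) + 2749) + L = (82*8 + 2749) - 1079 = (656 + 2749) - 1079 = 3405 - 1079 = 2326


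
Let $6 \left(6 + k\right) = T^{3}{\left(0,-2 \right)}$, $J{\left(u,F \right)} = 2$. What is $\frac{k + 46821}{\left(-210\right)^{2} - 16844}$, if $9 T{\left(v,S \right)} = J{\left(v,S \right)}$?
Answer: $\frac{102384409}{59608872} \approx 1.7176$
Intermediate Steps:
$T{\left(v,S \right)} = \frac{2}{9}$ ($T{\left(v,S \right)} = \frac{1}{9} \cdot 2 = \frac{2}{9}$)
$k = - \frac{13118}{2187}$ ($k = -6 + \frac{\left(\frac{2}{9}\right)^{3}}{6} = -6 + \frac{1}{6} \cdot \frac{8}{729} = -6 + \frac{4}{2187} = - \frac{13118}{2187} \approx -5.9982$)
$\frac{k + 46821}{\left(-210\right)^{2} - 16844} = \frac{- \frac{13118}{2187} + 46821}{\left(-210\right)^{2} - 16844} = \frac{102384409}{2187 \left(44100 - 16844\right)} = \frac{102384409}{2187 \cdot 27256} = \frac{102384409}{2187} \cdot \frac{1}{27256} = \frac{102384409}{59608872}$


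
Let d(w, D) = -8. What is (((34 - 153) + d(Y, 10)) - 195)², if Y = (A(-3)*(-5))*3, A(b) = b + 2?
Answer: 103684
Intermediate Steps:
A(b) = 2 + b
Y = 15 (Y = ((2 - 3)*(-5))*3 = -1*(-5)*3 = 5*3 = 15)
(((34 - 153) + d(Y, 10)) - 195)² = (((34 - 153) - 8) - 195)² = ((-119 - 8) - 195)² = (-127 - 195)² = (-322)² = 103684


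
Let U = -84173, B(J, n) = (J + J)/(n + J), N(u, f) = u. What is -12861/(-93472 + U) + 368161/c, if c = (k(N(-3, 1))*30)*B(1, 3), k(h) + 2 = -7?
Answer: -4360014974/1598805 ≈ -2727.0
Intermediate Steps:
B(J, n) = 2*J/(J + n) (B(J, n) = (2*J)/(J + n) = 2*J/(J + n))
k(h) = -9 (k(h) = -2 - 7 = -9)
c = -135 (c = (-9*30)*(2*1/(1 + 3)) = -540/4 = -270*½ = -135)
-12861/(-93472 + U) + 368161/c = -12861/(-93472 - 84173) + 368161/(-135) = -12861/(-177645) + 368161*(-1/135) = -12861*(-1/177645) - 368161/135 = 4287/59215 - 368161/135 = -4360014974/1598805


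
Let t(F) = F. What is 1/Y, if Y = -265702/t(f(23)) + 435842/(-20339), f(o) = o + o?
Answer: -42527/246552805 ≈ -0.00017249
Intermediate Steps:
f(o) = 2*o
Y = -246552805/42527 (Y = -265702/(2*23) + 435842/(-20339) = -265702/46 + 435842*(-1/20339) = -265702*1/46 - 39622/1849 = -132851/23 - 39622/1849 = -246552805/42527 ≈ -5797.6)
1/Y = 1/(-246552805/42527) = -42527/246552805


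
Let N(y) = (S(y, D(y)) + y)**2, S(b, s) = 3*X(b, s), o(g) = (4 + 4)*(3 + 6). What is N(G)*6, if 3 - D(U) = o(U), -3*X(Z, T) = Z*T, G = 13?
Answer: 4968600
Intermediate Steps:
o(g) = 72 (o(g) = 8*9 = 72)
X(Z, T) = -T*Z/3 (X(Z, T) = -Z*T/3 = -T*Z/3)
D(U) = -69 (D(U) = 3 - 1*72 = 3 - 72 = -69)
S(b, s) = -b*s (S(b, s) = 3*(-s*b/3) = 3*(-b*s/3) = -b*s)
N(y) = 4900*y**2 (N(y) = (-1*y*(-69) + y)**2 = (69*y + y)**2 = (70*y)**2 = 4900*y**2)
N(G)*6 = (4900*13**2)*6 = (4900*169)*6 = 828100*6 = 4968600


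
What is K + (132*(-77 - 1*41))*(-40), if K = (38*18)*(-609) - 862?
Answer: 205622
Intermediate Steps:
K = -417418 (K = 684*(-609) - 862 = -416556 - 862 = -417418)
K + (132*(-77 - 1*41))*(-40) = -417418 + (132*(-77 - 1*41))*(-40) = -417418 + (132*(-77 - 41))*(-40) = -417418 + (132*(-118))*(-40) = -417418 - 15576*(-40) = -417418 + 623040 = 205622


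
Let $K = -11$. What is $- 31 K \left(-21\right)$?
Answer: $-7161$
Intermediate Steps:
$- 31 K \left(-21\right) = \left(-31\right) \left(-11\right) \left(-21\right) = 341 \left(-21\right) = -7161$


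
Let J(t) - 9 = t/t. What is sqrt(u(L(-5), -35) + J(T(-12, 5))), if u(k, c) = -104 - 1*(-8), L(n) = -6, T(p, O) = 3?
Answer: I*sqrt(86) ≈ 9.2736*I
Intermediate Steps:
u(k, c) = -96 (u(k, c) = -104 + 8 = -96)
J(t) = 10 (J(t) = 9 + t/t = 9 + 1 = 10)
sqrt(u(L(-5), -35) + J(T(-12, 5))) = sqrt(-96 + 10) = sqrt(-86) = I*sqrt(86)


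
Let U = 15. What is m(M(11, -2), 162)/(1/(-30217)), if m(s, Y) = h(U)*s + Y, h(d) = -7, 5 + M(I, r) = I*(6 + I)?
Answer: 33601304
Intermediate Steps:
M(I, r) = -5 + I*(6 + I)
m(s, Y) = Y - 7*s (m(s, Y) = -7*s + Y = Y - 7*s)
m(M(11, -2), 162)/(1/(-30217)) = (162 - 7*(-5 + 11**2 + 6*11))/(1/(-30217)) = (162 - 7*(-5 + 121 + 66))/(-1/30217) = (162 - 7*182)*(-30217) = (162 - 1274)*(-30217) = -1112*(-30217) = 33601304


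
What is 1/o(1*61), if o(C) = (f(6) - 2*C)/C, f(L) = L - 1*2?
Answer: -61/118 ≈ -0.51695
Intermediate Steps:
f(L) = -2 + L (f(L) = L - 2 = -2 + L)
o(C) = (4 - 2*C)/C (o(C) = ((-2 + 6) - 2*C)/C = (4 - 2*C)/C)
1/o(1*61) = 1/(-2 + 4/((1*61))) = 1/(-2 + 4/61) = 1/(-118/61) = -61/118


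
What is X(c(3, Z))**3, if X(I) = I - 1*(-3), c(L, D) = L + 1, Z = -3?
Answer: 343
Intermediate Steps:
c(L, D) = 1 + L
X(I) = 3 + I (X(I) = I + 3 = 3 + I)
X(c(3, Z))**3 = (3 + (1 + 3))**3 = (3 + 4)**3 = 7**3 = 343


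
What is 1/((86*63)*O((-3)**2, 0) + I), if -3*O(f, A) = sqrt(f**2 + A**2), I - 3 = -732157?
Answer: -1/748408 ≈ -1.3362e-6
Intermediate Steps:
I = -732154 (I = 3 - 732157 = -732154)
O(f, A) = -sqrt(A**2 + f**2)/3 (O(f, A) = -sqrt(f**2 + A**2)/3 = -sqrt(A**2 + f**2)/3)
1/((86*63)*O((-3)**2, 0) + I) = 1/((86*63)*(-sqrt(0**2 + ((-3)**2)**2)/3) - 732154) = 1/(5418*(-sqrt(0 + 9**2)/3) - 732154) = 1/(5418*(-sqrt(0 + 81)/3) - 732154) = 1/(5418*(-sqrt(81)/3) - 732154) = 1/(5418*(-1/3*9) - 732154) = 1/(5418*(-3) - 732154) = 1/(-16254 - 732154) = 1/(-748408) = -1/748408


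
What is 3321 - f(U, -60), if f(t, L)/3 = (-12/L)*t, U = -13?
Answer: 16644/5 ≈ 3328.8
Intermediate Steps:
f(t, L) = -36*t/L (f(t, L) = 3*((-12/L)*t) = 3*(-12*t/L) = -36*t/L)
3321 - f(U, -60) = 3321 - (-36)*(-13)/(-60) = 3321 - (-36)*(-13)*(-1)/60 = 3321 - 1*(-39/5) = 3321 + 39/5 = 16644/5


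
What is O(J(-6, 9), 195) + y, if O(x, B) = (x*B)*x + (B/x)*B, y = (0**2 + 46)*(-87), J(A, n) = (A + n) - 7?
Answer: -41553/4 ≈ -10388.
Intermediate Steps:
J(A, n) = -7 + A + n
y = -4002 (y = (0 + 46)*(-87) = 46*(-87) = -4002)
O(x, B) = B*x**2 + B**2/x (O(x, B) = (B*x)*x + B**2/x = B*x**2 + B**2/x)
O(J(-6, 9), 195) + y = 195*(195 + (-7 - 6 + 9)**3)/(-7 - 6 + 9) - 4002 = 195*(195 + (-4)**3)/(-4) - 4002 = 195*(-1/4)*(195 - 64) - 4002 = 195*(-1/4)*131 - 4002 = -25545/4 - 4002 = -41553/4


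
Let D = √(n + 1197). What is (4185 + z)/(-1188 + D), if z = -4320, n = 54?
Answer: 17820/156677 + 45*√139/156677 ≈ 0.11712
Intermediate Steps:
D = 3*√139 (D = √(54 + 1197) = √1251 = 3*√139 ≈ 35.370)
(4185 + z)/(-1188 + D) = (4185 - 4320)/(-1188 + 3*√139) = -135/(-1188 + 3*√139)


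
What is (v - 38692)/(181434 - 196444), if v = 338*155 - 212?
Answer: -6743/7505 ≈ -0.89847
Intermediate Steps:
v = 52178 (v = 52390 - 212 = 52178)
(v - 38692)/(181434 - 196444) = (52178 - 38692)/(181434 - 196444) = 13486/(-15010) = 13486*(-1/15010) = -6743/7505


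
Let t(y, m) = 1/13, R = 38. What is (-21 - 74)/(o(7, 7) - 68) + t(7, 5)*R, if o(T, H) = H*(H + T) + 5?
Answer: 19/91 ≈ 0.20879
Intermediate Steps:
o(T, H) = 5 + H*(H + T)
t(y, m) = 1/13
(-21 - 74)/(o(7, 7) - 68) + t(7, 5)*R = (-21 - 74)/((5 + 7² + 7*7) - 68) + (1/13)*38 = -95/((5 + 49 + 49) - 68) + 38/13 = -95/(103 - 68) + 38/13 = -95/35 + 38/13 = -95*1/35 + 38/13 = -19/7 + 38/13 = 19/91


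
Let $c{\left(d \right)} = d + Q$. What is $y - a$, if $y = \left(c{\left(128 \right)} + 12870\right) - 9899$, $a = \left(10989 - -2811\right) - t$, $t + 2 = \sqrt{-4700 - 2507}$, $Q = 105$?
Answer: $-10598 + i \sqrt{7207} \approx -10598.0 + 84.894 i$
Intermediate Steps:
$c{\left(d \right)} = 105 + d$ ($c{\left(d \right)} = d + 105 = 105 + d$)
$t = -2 + i \sqrt{7207}$ ($t = -2 + \sqrt{-4700 - 2507} = -2 + \sqrt{-7207} = -2 + i \sqrt{7207} \approx -2.0 + 84.894 i$)
$a = 13802 - i \sqrt{7207}$ ($a = \left(10989 - -2811\right) - \left(-2 + i \sqrt{7207}\right) = \left(10989 + 2811\right) + \left(2 - i \sqrt{7207}\right) = 13800 + \left(2 - i \sqrt{7207}\right) = 13802 - i \sqrt{7207} \approx 13802.0 - 84.894 i$)
$y = 3204$ ($y = \left(\left(105 + 128\right) + 12870\right) - 9899 = \left(233 + 12870\right) - 9899 = 13103 - 9899 = 3204$)
$y - a = 3204 - \left(13802 - i \sqrt{7207}\right) = -10598 + i \sqrt{7207}$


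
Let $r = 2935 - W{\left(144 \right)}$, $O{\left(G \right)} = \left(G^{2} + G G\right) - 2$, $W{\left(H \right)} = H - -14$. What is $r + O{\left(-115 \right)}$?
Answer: $29225$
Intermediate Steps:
$W{\left(H \right)} = 14 + H$ ($W{\left(H \right)} = H + 14 = 14 + H$)
$O{\left(G \right)} = -2 + 2 G^{2}$ ($O{\left(G \right)} = \left(G^{2} + G^{2}\right) - 2 = 2 G^{2} - 2 = -2 + 2 G^{2}$)
$r = 2777$ ($r = 2935 - \left(14 + 144\right) = 2935 - 158 = 2777$)
$r + O{\left(-115 \right)} = 2777 - \left(2 - 2 \left(-115\right)^{2}\right) = 2777 + \left(-2 + 2 \cdot 13225\right) = 2777 + \left(-2 + 26450\right) = 2777 + 26448 = 29225$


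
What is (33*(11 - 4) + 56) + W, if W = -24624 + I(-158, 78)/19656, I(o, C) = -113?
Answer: -478368185/19656 ≈ -24337.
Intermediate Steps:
W = -484009457/19656 (W = -24624 - 113/19656 = -484009457/19656 ≈ -24624.)
(33*(11 - 4) + 56) + W = (33*(11 - 4) + 56) - 484009457/19656 = (33*7 + 56) - 484009457/19656 = (231 + 56) - 484009457/19656 = 287 - 484009457/19656 = -478368185/19656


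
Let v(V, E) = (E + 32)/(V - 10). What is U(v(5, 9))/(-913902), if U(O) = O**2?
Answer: -1681/22847550 ≈ -7.3575e-5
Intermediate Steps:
v(V, E) = (32 + E)/(-10 + V)
U(v(5, 9))/(-913902) = ((32 + 9)/(-10 + 5))**2/(-913902) = (41/(-5))**2*(-1/913902) = (-1/5*41)**2*(-1/913902) = (-41/5)**2*(-1/913902) = (1681/25)*(-1/913902) = -1681/22847550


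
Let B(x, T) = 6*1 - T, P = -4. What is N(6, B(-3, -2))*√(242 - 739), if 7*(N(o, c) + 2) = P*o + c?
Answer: -30*I*√497/7 ≈ -95.544*I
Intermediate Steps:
B(x, T) = 6 - T
N(o, c) = -2 - 4*o/7 + c/7 (N(o, c) = -2 + (-4*o + c)/7 = -2 + (c - 4*o)/7 = -2 + (-4*o/7 + c/7) = -2 - 4*o/7 + c/7)
N(6, B(-3, -2))*√(242 - 739) = (-2 - 4/7*6 + (6 - 1*(-2))/7)*√(242 - 739) = (-2 - 24/7 + (6 + 2)/7)*√(-497) = (-2 - 24/7 + (⅐)*8)*(I*√497) = (-2 - 24/7 + 8/7)*(I*√497) = -30*I*√497/7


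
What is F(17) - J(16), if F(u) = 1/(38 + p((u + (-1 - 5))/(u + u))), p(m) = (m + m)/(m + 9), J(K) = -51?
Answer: 615785/12068 ≈ 51.026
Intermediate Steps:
p(m) = 2*m/(9 + m) (p(m) = (2*m)/(9 + m) = 2*m/(9 + m))
F(u) = 1/(38 + (-6 + u)/(u*(9 + (-6 + u)/(2*u)))) (F(u) = 1/(38 + 2*((u + (-1 - 5))/(u + u))/(9 + (u + (-1 - 5))/(u + u))) = 1/(38 + 2*((u - 6)/((2*u)))/(9 + (u - 6)/((2*u)))) = 1/(38 + 2*((-6 + u)*(1/(2*u)))/(9 + (-6 + u)*(1/(2*u)))) = 1/(38 + 2*((-6 + u)/(2*u))/(9 + (-6 + u)/(2*u))) = 1/(38 + (-6 + u)/(u*(9 + (-6 + u)/(2*u)))))
F(17) - J(16) = (-6 + 19*17)/(4*(-60 + 181*17)) - 1*(-51) = (-6 + 323)/(4*(-60 + 3077)) + 51 = (¼)*317/3017 + 51 = (¼)*(1/3017)*317 + 51 = 317/12068 + 51 = 615785/12068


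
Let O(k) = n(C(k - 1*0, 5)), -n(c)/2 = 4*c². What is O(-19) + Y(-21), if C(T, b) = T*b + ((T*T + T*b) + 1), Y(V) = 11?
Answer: -236661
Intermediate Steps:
C(T, b) = 1 + T² + 2*T*b (C(T, b) = T*b + ((T² + T*b) + 1) = T*b + (1 + T² + T*b) = 1 + T² + 2*T*b)
n(c) = -8*c²
O(k) = -8*(1 + k² + 10*k)² (O(k) = -8*(1 + (k - 1*0)² + 2*(k - 1*0)*5)² = -8*(1 + (k + 0)² + 2*(k + 0)*5)² = -8*(1 + k² + 2*k*5)² = -8*(1 + k² + 10*k)²)
O(-19) + Y(-21) = -8*(1 + (-19)² + 10*(-19))² + 11 = -8*(1 + 361 - 190)² + 11 = -8*172² + 11 = -8*29584 + 11 = -236672 + 11 = -236661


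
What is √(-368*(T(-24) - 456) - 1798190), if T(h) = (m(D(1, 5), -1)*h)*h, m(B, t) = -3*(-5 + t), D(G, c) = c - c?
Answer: I*√5445806 ≈ 2333.6*I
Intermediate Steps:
D(G, c) = 0
m(B, t) = 15 - 3*t
T(h) = 18*h² (T(h) = ((15 - 3*(-1))*h)*h = ((15 + 3)*h)*h = (18*h)*h = 18*h²)
√(-368*(T(-24) - 456) - 1798190) = √(-368*(18*(-24)² - 456) - 1798190) = √(-368*(18*576 - 456) - 1798190) = √(-368*(10368 - 456) - 1798190) = √(-368*9912 - 1798190) = √(-3647616 - 1798190) = √(-5445806) = I*√5445806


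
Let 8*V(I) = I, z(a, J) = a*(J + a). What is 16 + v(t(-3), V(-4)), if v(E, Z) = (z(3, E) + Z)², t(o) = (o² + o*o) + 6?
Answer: 25985/4 ≈ 6496.3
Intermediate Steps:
V(I) = I/8
t(o) = 6 + 2*o² (t(o) = (o² + o²) + 6 = 2*o² + 6 = 6 + 2*o²)
v(E, Z) = (9 + Z + 3*E)² (v(E, Z) = (3*(E + 3) + Z)² = (3*(3 + E) + Z)² = ((9 + 3*E) + Z)² = (9 + Z + 3*E)²)
16 + v(t(-3), V(-4)) = 16 + (9 + (⅛)*(-4) + 3*(6 + 2*(-3)²))² = 16 + (9 - ½ + 3*(6 + 2*9))² = 16 + (9 - ½ + 3*(6 + 18))² = 16 + (9 - ½ + 3*24)² = 16 + (9 - ½ + 72)² = 16 + (161/2)² = 16 + 25921/4 = 25985/4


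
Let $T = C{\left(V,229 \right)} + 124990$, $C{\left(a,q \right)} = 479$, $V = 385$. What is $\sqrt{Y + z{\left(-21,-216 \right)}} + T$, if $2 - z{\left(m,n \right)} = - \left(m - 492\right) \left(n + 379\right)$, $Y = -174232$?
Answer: $125469 + i \sqrt{257849} \approx 1.2547 \cdot 10^{5} + 507.79 i$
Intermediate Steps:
$T = 125469$ ($T = 479 + 124990 = 125469$)
$z{\left(m,n \right)} = 2 + \left(-492 + m\right) \left(379 + n\right)$ ($z{\left(m,n \right)} = 2 - - \left(m - 492\right) \left(n + 379\right) = 2 - - \left(-492 + m\right) \left(379 + n\right) = 2 + \left(-492 + m\right) \left(379 + n\right)$)
$\sqrt{Y + z{\left(-21,-216 \right)}} + T = \sqrt{-174232 - 83617} + 125469 = \sqrt{-257849} + 125469 = i \sqrt{257849} + 125469 = 125469 + i \sqrt{257849}$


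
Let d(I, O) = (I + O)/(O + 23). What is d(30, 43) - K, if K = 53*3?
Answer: -10421/66 ≈ -157.89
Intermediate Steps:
d(I, O) = (I + O)/(23 + O)
K = 159
d(30, 43) - K = (30 + 43)/(23 + 43) - 1*159 = 73/66 - 159 = -10421/66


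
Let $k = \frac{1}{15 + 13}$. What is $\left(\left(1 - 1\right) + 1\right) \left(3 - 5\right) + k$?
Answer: $- \frac{55}{28} \approx -1.9643$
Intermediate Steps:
$k = \frac{1}{28} \approx 0.035714$
$\left(\left(1 - 1\right) + 1\right) \left(3 - 5\right) + k = \left(\left(1 - 1\right) + 1\right) \left(3 - 5\right) + \frac{1}{28} = \left(0 + 1\right) \left(3 - 5\right) + \frac{1}{28} = 1 \left(-2\right) + \frac{1}{28} = -2 + \frac{1}{28} = - \frac{55}{28}$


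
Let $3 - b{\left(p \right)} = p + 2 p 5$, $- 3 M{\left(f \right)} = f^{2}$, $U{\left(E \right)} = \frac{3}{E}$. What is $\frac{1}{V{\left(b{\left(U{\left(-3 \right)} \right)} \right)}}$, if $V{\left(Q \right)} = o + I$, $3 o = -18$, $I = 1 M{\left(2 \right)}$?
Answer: $- \frac{3}{22} \approx -0.13636$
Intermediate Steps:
$M{\left(f \right)} = - \frac{f^{2}}{3}$
$b{\left(p \right)} = 3 - 11 p$ ($b{\left(p \right)} = 3 - \left(p + 2 p 5\right) = 3 - \left(p + 2 \cdot 5 p\right) = 3 - \left(p + 10 p\right) = 3 - 11 p$)
$I = - \frac{4}{3}$ ($I = 1 \left(- \frac{2^{2}}{3}\right) = 1 \left(\left(- \frac{1}{3}\right) 4\right) = 1 \left(- \frac{4}{3}\right) = - \frac{4}{3} \approx -1.3333$)
$o = -6$ ($o = \frac{1}{3} \left(-18\right) = -6$)
$V{\left(Q \right)} = - \frac{22}{3}$ ($V{\left(Q \right)} = -6 - \frac{4}{3} = - \frac{22}{3}$)
$\frac{1}{V{\left(b{\left(U{\left(-3 \right)} \right)} \right)}} = \frac{1}{- \frac{22}{3}} = - \frac{3}{22}$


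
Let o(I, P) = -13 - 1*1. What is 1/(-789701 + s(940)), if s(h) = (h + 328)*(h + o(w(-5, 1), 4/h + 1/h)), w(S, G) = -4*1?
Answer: 1/384467 ≈ 2.6010e-6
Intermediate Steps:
w(S, G) = -4
o(I, P) = -14 (o(I, P) = -13 - 1 = -14)
s(h) = (-14 + h)*(328 + h) (s(h) = (h + 328)*(h - 14) = (328 + h)*(-14 + h) = (-14 + h)*(328 + h))
1/(-789701 + s(940)) = 1/(-789701 + (-4592 + 940² + 314*940)) = 1/(-789701 + (-4592 + 883600 + 295160)) = 1/(-789701 + 1174168) = 1/384467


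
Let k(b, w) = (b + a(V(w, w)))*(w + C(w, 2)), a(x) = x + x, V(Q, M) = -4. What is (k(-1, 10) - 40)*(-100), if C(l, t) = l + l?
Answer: 31000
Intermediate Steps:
C(l, t) = 2*l
a(x) = 2*x
k(b, w) = 3*w*(-8 + b) (k(b, w) = (b + 2*(-4))*(w + 2*w) = (b - 8)*(3*w) = (-8 + b)*(3*w) = 3*w*(-8 + b))
(k(-1, 10) - 40)*(-100) = (3*10*(-8 - 1) - 40)*(-100) = (3*10*(-9) - 40)*(-100) = (-270 - 40)*(-100) = -310*(-100) = 31000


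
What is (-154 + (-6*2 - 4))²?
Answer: 28900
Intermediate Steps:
(-154 + (-6*2 - 4))² = (-154 + (-12 - 4))² = (-154 - 16)² = (-170)² = 28900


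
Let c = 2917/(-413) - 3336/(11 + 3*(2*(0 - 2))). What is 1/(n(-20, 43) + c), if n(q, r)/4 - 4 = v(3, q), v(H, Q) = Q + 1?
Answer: 413/1350071 ≈ 0.00030591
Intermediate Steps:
v(H, Q) = 1 + Q
n(q, r) = 20 + 4*q (n(q, r) = 16 + 4*(1 + q) = 16 + (4 + 4*q) = 20 + 4*q)
c = 1374851/413 (c = 2917*(-1/413) - 3336/(11 + 3*(2*(-2))) = -2917/413 - 3336/(11 + 3*(-4)) = -2917/413 - 3336/(11 - 12) = -2917/413 - 3336/(-1) = -2917/413 - 3336*(-1) = -2917/413 + 3336 = 1374851/413 ≈ 3328.9)
1/(n(-20, 43) + c) = 1/((20 + 4*(-20)) + 1374851/413) = 1/((20 - 80) + 1374851/413) = 1/(-60 + 1374851/413) = 1/(1350071/413) = 413/1350071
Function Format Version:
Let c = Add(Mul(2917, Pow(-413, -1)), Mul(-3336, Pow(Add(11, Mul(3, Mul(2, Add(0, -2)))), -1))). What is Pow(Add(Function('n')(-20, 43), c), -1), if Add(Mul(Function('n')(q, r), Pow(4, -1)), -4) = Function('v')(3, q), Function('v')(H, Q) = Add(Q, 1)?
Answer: Rational(413, 1350071) ≈ 0.00030591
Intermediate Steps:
Function('v')(H, Q) = Add(1, Q)
Function('n')(q, r) = Add(20, Mul(4, q)) (Function('n')(q, r) = Add(16, Mul(4, Add(1, q))) = Add(16, Add(4, Mul(4, q))) = Add(20, Mul(4, q)))
c = Rational(1374851, 413) (c = Add(Mul(2917, Rational(-1, 413)), Mul(-3336, Pow(Add(11, Mul(3, Mul(2, -2))), -1))) = Add(Rational(-2917, 413), Mul(-3336, Pow(Add(11, Mul(3, -4)), -1))) = Add(Rational(-2917, 413), Mul(-3336, Pow(Add(11, -12), -1))) = Add(Rational(-2917, 413), Mul(-3336, Pow(-1, -1))) = Add(Rational(-2917, 413), Mul(-3336, -1)) = Add(Rational(-2917, 413), 3336) = Rational(1374851, 413) ≈ 3328.9)
Pow(Add(Function('n')(-20, 43), c), -1) = Pow(Add(Add(20, Mul(4, -20)), Rational(1374851, 413)), -1) = Pow(Add(Add(20, -80), Rational(1374851, 413)), -1) = Pow(Add(-60, Rational(1374851, 413)), -1) = Pow(Rational(1350071, 413), -1) = Rational(413, 1350071)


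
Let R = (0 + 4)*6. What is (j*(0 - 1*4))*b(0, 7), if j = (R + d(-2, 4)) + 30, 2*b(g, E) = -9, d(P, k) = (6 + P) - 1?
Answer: 1026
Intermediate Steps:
d(P, k) = 5 + P
b(g, E) = -9/2 (b(g, E) = (½)*(-9) = -9/2)
R = 24 (R = 4*6 = 24)
j = 57 (j = (24 + (5 - 2)) + 30 = (24 + 3) + 30 = 27 + 30 = 57)
(j*(0 - 1*4))*b(0, 7) = (57*(0 - 1*4))*(-9/2) = (57*(0 - 4))*(-9/2) = (57*(-4))*(-9/2) = -228*(-9/2) = 1026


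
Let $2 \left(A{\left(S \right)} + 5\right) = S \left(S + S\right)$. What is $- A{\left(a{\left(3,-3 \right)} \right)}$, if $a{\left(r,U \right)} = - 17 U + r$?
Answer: $-2911$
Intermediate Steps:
$a{\left(r,U \right)} = r - 17 U$
$A{\left(S \right)} = -5 + S^{2}$ ($A{\left(S \right)} = -5 + \frac{S \left(S + S\right)}{2} = -5 + \frac{S 2 S}{2} = -5 + \frac{2 S^{2}}{2} = -5 + S^{2}$)
$- A{\left(a{\left(3,-3 \right)} \right)} = - (-5 + \left(3 - -51\right)^{2}) = - (-5 + \left(3 + 51\right)^{2}) = - (-5 + 54^{2}) = - (-5 + 2916) = \left(-1\right) 2911 = -2911$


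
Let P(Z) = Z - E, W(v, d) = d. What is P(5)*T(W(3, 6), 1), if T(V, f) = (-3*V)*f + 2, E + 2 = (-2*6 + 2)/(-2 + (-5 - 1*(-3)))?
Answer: -72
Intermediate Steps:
E = ½ (E = -2 + (-2*6 + 2)/(-2 + (-5 - 1*(-3))) = -2 + (-12 + 2)/(-2 + (-5 + 3)) = -2 - 10/(-2 - 2) = -2 - 10/(-4) = -2 - 10*(-¼) = -2 + 5/2 = ½ ≈ 0.50000)
T(V, f) = 2 - 3*V*f (T(V, f) = -3*V*f + 2 = 2 - 3*V*f)
P(Z) = -½ + Z (P(Z) = Z - 1*½ = Z - ½ = -½ + Z)
P(5)*T(W(3, 6), 1) = (-½ + 5)*(2 - 3*6*1) = 9*(2 - 18)/2 = (9/2)*(-16) = -72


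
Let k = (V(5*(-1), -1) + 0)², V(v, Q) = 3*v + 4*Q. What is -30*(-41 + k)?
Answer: -9600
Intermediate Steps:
k = 361 (k = ((3*(5*(-1)) + 4*(-1)) + 0)² = ((3*(-5) - 4) + 0)² = ((-15 - 4) + 0)² = (-19 + 0)² = (-19)² = 361)
-30*(-41 + k) = -30*(-41 + 361) = -30*320 = -9600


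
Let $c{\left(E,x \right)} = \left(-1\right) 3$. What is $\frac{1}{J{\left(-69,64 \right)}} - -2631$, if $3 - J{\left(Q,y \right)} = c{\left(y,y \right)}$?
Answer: $\frac{15787}{6} \approx 2631.2$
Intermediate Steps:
$c{\left(E,x \right)} = -3$
$J{\left(Q,y \right)} = 6$ ($J{\left(Q,y \right)} = 3 - -3 = 3 + 3 = 6$)
$\frac{1}{J{\left(-69,64 \right)}} - -2631 = \frac{1}{6} - -2631 = \frac{1}{6} + 2631 = \frac{15787}{6}$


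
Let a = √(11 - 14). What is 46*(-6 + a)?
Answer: -276 + 46*I*√3 ≈ -276.0 + 79.674*I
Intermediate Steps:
a = I*√3 (a = √(-3) = I*√3 ≈ 1.732*I)
46*(-6 + a) = 46*(-6 + I*√3) = -276 + 46*I*√3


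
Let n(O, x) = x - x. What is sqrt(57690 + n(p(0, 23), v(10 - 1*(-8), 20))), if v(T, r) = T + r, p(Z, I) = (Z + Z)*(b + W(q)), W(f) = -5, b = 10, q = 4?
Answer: 3*sqrt(6410) ≈ 240.19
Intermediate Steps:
p(Z, I) = 10*Z (p(Z, I) = (Z + Z)*(10 - 5) = (2*Z)*5 = 10*Z)
n(O, x) = 0
sqrt(57690 + n(p(0, 23), v(10 - 1*(-8), 20))) = sqrt(57690 + 0) = sqrt(57690) = 3*sqrt(6410)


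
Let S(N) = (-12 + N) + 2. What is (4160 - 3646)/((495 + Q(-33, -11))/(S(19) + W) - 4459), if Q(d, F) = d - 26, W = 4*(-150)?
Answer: -303774/2635705 ≈ -0.11525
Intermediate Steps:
S(N) = -10 + N
W = -600
Q(d, F) = -26 + d
(4160 - 3646)/((495 + Q(-33, -11))/(S(19) + W) - 4459) = (4160 - 3646)/((495 + (-26 - 33))/((-10 + 19) - 600) - 4459) = 514/((495 - 59)/(9 - 600) - 4459) = 514/(436/(-591) - 4459) = 514/(436*(-1/591) - 4459) = 514/(-436/591 - 4459) = 514/(-2635705/591) = 514*(-591/2635705) = -303774/2635705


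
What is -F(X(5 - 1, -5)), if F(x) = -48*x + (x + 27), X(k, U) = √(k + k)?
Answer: -27 + 94*√2 ≈ 105.94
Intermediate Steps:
X(k, U) = √2*√k (X(k, U) = √(2*k) = √2*√k)
F(x) = 27 - 47*x (F(x) = -48*x + (27 + x) = 27 - 47*x)
-F(X(5 - 1, -5)) = -(27 - 47*√2*√(5 - 1)) = -(27 - 47*√2*√4) = -(27 - 47*√2*2) = -(27 - 94*√2) = -27 + 94*√2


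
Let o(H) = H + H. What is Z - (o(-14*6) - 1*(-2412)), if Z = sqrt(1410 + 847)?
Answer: -2244 + sqrt(2257) ≈ -2196.5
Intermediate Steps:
o(H) = 2*H
Z = sqrt(2257) ≈ 47.508
Z - (o(-14*6) - 1*(-2412)) = sqrt(2257) - (2*(-14*6) - 1*(-2412)) = sqrt(2257) - (2*(-84) + 2412) = sqrt(2257) - (-168 + 2412) = sqrt(2257) - 1*2244 = sqrt(2257) - 2244 = -2244 + sqrt(2257)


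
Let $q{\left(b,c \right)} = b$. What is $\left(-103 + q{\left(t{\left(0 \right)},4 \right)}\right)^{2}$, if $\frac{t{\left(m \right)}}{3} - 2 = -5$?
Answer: $12544$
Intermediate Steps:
$t{\left(m \right)} = -9$ ($t{\left(m \right)} = 6 + 3 \left(-5\right) = 6 - 15 = -9$)
$\left(-103 + q{\left(t{\left(0 \right)},4 \right)}\right)^{2} = \left(-103 - 9\right)^{2} = \left(-112\right)^{2} = 12544$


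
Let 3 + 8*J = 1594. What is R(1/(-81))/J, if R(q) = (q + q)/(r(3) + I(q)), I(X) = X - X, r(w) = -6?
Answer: 8/386613 ≈ 2.0693e-5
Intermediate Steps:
I(X) = 0
J = 1591/8 (J = -3/8 + (⅛)*1594 = -3/8 + 797/4 = 1591/8 ≈ 198.88)
R(q) = -q/3 (R(q) = (q + q)/(-6 + 0) = (2*q)/(-6) = (2*q)*(-⅙) = -q/3)
R(1/(-81))/J = (-⅓/(-81))/(1591/8) = -⅓*(-1/81)*(8/1591) = (1/243)*(8/1591) = 8/386613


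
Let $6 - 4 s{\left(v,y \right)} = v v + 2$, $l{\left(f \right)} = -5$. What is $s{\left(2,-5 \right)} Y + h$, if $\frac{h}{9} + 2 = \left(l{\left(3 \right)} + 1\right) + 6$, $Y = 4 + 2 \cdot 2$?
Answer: $0$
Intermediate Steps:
$s{\left(v,y \right)} = 1 - \frac{v^{2}}{4}$ ($s{\left(v,y \right)} = \frac{3}{2} - \frac{v v + 2}{4} = \frac{3}{2} - \frac{v^{2} + 2}{4} = \frac{3}{2} - \frac{2 + v^{2}}{4} = \frac{3}{2} - \left(\frac{1}{2} + \frac{v^{2}}{4}\right) = 1 - \frac{v^{2}}{4}$)
$Y = 8$ ($Y = 4 + 4 = 8$)
$h = 0$ ($h = -18 + 9 \left(\left(-5 + 1\right) + 6\right) = -18 + 9 \left(-4 + 6\right) = -18 + 9 \cdot 2 = -18 + 18 = 0$)
$s{\left(2,-5 \right)} Y + h = \left(1 - \frac{2^{2}}{4}\right) 8 + 0 = \left(1 - 1\right) 8 + 0 = 0 \cdot 8 + 0 = 0 + 0 = 0$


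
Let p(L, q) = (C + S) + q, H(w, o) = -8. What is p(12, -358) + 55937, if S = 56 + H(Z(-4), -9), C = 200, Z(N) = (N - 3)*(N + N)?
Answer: 55827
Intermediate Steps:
Z(N) = 2*N*(-3 + N) (Z(N) = (-3 + N)*(2*N) = 2*N*(-3 + N))
S = 48 (S = 56 - 8 = 48)
p(L, q) = 248 + q (p(L, q) = (200 + 48) + q = 248 + q)
p(12, -358) + 55937 = (248 - 358) + 55937 = -110 + 55937 = 55827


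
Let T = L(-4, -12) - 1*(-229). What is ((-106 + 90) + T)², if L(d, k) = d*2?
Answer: 42025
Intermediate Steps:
L(d, k) = 2*d
T = 221 (T = 2*(-4) - 1*(-229) = -8 + 229 = 221)
((-106 + 90) + T)² = ((-106 + 90) + 221)² = (-16 + 221)² = 205² = 42025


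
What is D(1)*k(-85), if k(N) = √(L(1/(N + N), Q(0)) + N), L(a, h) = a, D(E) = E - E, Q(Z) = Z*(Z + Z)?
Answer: 0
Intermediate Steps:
Q(Z) = 2*Z² (Q(Z) = Z*(2*Z) = 2*Z²)
D(E) = 0
k(N) = √(N + 1/(2*N)) (k(N) = √(1/(N + N) + N) = √(1/(2*N) + N) = √(N + 1/(2*N)))
D(1)*k(-85) = 0*(√(2/(-85) + 4*(-85))/2) = 0*(√(2*(-1/85) - 340)/2) = 0*(√(-2/85 - 340)/2) = 0*(√(-28902/85)/2) = 0*((I*√2456670/85)/2) = 0*(I*√2456670/170) = 0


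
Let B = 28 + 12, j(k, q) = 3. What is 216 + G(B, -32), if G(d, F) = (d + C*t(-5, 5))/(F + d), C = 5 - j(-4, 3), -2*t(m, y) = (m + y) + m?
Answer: 1773/8 ≈ 221.63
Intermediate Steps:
B = 40
t(m, y) = -m - y/2 (t(m, y) = -((m + y) + m)/2 = -(y + 2*m)/2 = -m - y/2)
C = 2 (C = 5 - 1*3 = 5 - 3 = 2)
G(d, F) = (5 + d)/(F + d) (G(d, F) = (d + 2*(-1*(-5) - ½*5))/(F + d) = (d + 2*(5 - 5/2))/(F + d) = (d + 2*(5/2))/(F + d) = (d + 5)/(F + d) = (5 + d)/(F + d))
216 + G(B, -32) = 216 + (5 + 40)/(-32 + 40) = 216 + 45/8 = 1773/8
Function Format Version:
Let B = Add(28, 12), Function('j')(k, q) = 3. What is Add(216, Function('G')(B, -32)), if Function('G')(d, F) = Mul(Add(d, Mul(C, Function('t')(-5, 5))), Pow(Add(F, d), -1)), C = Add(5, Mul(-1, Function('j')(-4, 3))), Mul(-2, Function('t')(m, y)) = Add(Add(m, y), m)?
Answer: Rational(1773, 8) ≈ 221.63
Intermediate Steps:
B = 40
Function('t')(m, y) = Add(Mul(-1, m), Mul(Rational(-1, 2), y)) (Function('t')(m, y) = Mul(Rational(-1, 2), Add(Add(m, y), m)) = Mul(Rational(-1, 2), Add(y, Mul(2, m))) = Add(Mul(-1, m), Mul(Rational(-1, 2), y)))
C = 2 (C = Add(5, Mul(-1, 3)) = Add(5, -3) = 2)
Function('G')(d, F) = Mul(Pow(Add(F, d), -1), Add(5, d)) (Function('G')(d, F) = Mul(Add(d, Mul(2, Add(Mul(-1, -5), Mul(Rational(-1, 2), 5)))), Pow(Add(F, d), -1)) = Mul(Add(d, Mul(2, Add(5, Rational(-5, 2)))), Pow(Add(F, d), -1)) = Mul(Add(d, Mul(2, Rational(5, 2))), Pow(Add(F, d), -1)) = Mul(Add(d, 5), Pow(Add(F, d), -1)) = Mul(Add(5, d), Pow(Add(F, d), -1)) = Mul(Pow(Add(F, d), -1), Add(5, d)))
Add(216, Function('G')(B, -32)) = Add(216, Mul(Pow(Add(-32, 40), -1), Add(5, 40))) = Add(216, Mul(Pow(8, -1), 45)) = Add(216, Mul(Rational(1, 8), 45)) = Add(216, Rational(45, 8)) = Rational(1773, 8)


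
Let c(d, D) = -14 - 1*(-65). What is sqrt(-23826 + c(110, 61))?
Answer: 5*I*sqrt(951) ≈ 154.19*I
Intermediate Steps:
c(d, D) = 51 (c(d, D) = -14 + 65 = 51)
sqrt(-23826 + c(110, 61)) = sqrt(-23826 + 51) = sqrt(-23775) = 5*I*sqrt(951)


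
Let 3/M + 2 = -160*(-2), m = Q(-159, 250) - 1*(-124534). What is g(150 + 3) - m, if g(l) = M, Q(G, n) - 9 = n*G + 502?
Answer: -9041269/106 ≈ -85295.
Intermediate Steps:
Q(G, n) = 511 + G*n (Q(G, n) = 9 + (n*G + 502) = 9 + (G*n + 502) = 9 + (502 + G*n) = 511 + G*n)
m = 85295 (m = (511 - 159*250) - 1*(-124534) = (511 - 39750) + 124534 = -39239 + 124534 = 85295)
M = 1/106 (M = 3/(-2 - 160*(-2)) = 3/(-2 + 320) = 3/318 = 3*(1/318) = 1/106 ≈ 0.0094340)
g(l) = 1/106
g(150 + 3) - m = 1/106 - 1*85295 = 1/106 - 85295 = -9041269/106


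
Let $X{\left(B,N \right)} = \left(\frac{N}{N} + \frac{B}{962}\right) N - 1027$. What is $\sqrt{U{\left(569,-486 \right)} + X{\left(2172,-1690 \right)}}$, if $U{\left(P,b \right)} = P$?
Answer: $\frac{4 i \sqrt{510267}}{37} \approx 77.225 i$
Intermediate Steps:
$X{\left(B,N \right)} = -1027 + N \left(1 + \frac{B}{962}\right)$ ($X{\left(B,N \right)} = \left(1 + B \frac{1}{962}\right) N - 1027 = \left(1 + \frac{B}{962}\right) N - 1027 = N \left(1 + \frac{B}{962}\right) - 1027 = -1027 + N \left(1 + \frac{B}{962}\right)$)
$\sqrt{U{\left(569,-486 \right)} + X{\left(2172,-1690 \right)}} = \sqrt{569 - \left(2717 + \frac{141180}{37}\right)} = \sqrt{569 - \frac{241709}{37}} = \sqrt{- \frac{220656}{37}} = \frac{4 i \sqrt{510267}}{37}$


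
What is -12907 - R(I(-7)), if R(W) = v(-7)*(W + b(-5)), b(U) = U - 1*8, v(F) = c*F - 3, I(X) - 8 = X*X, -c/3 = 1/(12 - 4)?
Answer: -25781/2 ≈ -12891.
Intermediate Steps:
c = -3/8 (c = -3/(12 - 4) = -3/8 ≈ -0.37500)
I(X) = 8 + X² (I(X) = 8 + X*X = 8 + X²)
v(F) = -3 - 3*F/8 (v(F) = -3*F/8 - 3 = -3 - 3*F/8)
b(U) = -8 + U (b(U) = U - 8 = -8 + U)
R(W) = 39/8 - 3*W/8 (R(W) = (-3 - 3/8*(-7))*(W + (-8 - 5)) = (-3 + 21/8)*(W - 13) = -3*(-13 + W)/8 = 39/8 - 3*W/8)
-12907 - R(I(-7)) = -12907 - (39/8 - 3*(8 + (-7)²)/8) = -12907 - (39/8 - 3*(8 + 49)/8) = -12907 - (39/8 - 3/8*57) = -12907 - (39/8 - 171/8) = -12907 - 1*(-33/2) = -12907 + 33/2 = -25781/2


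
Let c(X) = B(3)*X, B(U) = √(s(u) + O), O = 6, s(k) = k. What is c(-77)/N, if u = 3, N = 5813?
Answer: -231/5813 ≈ -0.039739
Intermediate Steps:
B(U) = 3 (B(U) = √(3 + 6) = √9 = 3)
c(X) = 3*X
c(-77)/N = (3*(-77))/5813 = -231*1/5813 = -231/5813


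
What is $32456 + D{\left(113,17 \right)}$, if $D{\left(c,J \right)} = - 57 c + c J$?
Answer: $27936$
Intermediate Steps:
$D{\left(c,J \right)} = - 57 c + J c$
$32456 + D{\left(113,17 \right)} = 32456 + 113 \left(-57 + 17\right) = 32456 + 113 \left(-40\right) = 32456 - 4520 = 27936$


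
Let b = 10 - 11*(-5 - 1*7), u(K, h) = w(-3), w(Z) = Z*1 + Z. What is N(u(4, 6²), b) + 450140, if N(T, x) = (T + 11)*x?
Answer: 450850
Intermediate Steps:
w(Z) = 2*Z (w(Z) = Z + Z = 2*Z)
u(K, h) = -6 (u(K, h) = 2*(-3) = -6)
b = 142 (b = 10 - 11*(-5 - 7) = 10 - 11*(-12) = 10 + 132 = 142)
N(T, x) = x*(11 + T) (N(T, x) = (11 + T)*x = x*(11 + T))
N(u(4, 6²), b) + 450140 = 142*(11 - 6) + 450140 = 142*5 + 450140 = 710 + 450140 = 450850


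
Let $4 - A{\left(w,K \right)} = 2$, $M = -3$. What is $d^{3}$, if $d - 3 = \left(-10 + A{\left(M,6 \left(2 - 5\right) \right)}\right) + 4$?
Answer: $-1$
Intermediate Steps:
$A{\left(w,K \right)} = 2$ ($A{\left(w,K \right)} = 4 - 2 = 2$)
$d = -1$ ($d = 3 + \left(\left(-10 + 2\right) + 4\right) = 3 + \left(-8 + 4\right) = 3 - 4 = -1$)
$d^{3} = \left(-1\right)^{3} = -1$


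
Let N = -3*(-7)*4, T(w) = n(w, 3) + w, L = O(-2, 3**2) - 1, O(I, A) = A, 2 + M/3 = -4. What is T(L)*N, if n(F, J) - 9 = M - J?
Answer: -336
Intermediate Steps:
M = -18 (M = -6 + 3*(-4) = -6 - 12 = -18)
n(F, J) = -9 - J (n(F, J) = 9 + (-18 - J) = -9 - J)
L = 8 (L = 3**2 - 1 = 9 - 1 = 8)
T(w) = -12 + w (T(w) = (-9 - 1*3) + w = (-9 - 3) + w = -12 + w)
N = 84 (N = 21*4 = 84)
T(L)*N = (-12 + 8)*84 = -4*84 = -336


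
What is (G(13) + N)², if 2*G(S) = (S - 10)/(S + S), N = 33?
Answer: 2954961/2704 ≈ 1092.8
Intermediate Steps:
G(S) = (-10 + S)/(4*S) (G(S) = ((S - 10)/(S + S))/2 = ((-10 + S)/((2*S)))/2 = ((-10 + S)*(1/(2*S)))/2 = ((-10 + S)/(2*S))/2 = (-10 + S)/(4*S))
(G(13) + N)² = ((¼)*(-10 + 13)/13 + 33)² = ((¼)*(1/13)*3 + 33)² = (3/52 + 33)² = (1719/52)² = 2954961/2704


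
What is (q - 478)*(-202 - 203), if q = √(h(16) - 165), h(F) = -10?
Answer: 193590 - 2025*I*√7 ≈ 1.9359e+5 - 5357.6*I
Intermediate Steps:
q = 5*I*√7 (q = √(-10 - 165) = √(-175) = 5*I*√7 ≈ 13.229*I)
(q - 478)*(-202 - 203) = (5*I*√7 - 478)*(-202 - 203) = (-478 + 5*I*√7)*(-405) = 193590 - 2025*I*√7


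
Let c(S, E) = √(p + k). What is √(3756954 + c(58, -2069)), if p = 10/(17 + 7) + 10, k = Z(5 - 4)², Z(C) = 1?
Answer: √(135250344 + 6*√411)/6 ≈ 1938.3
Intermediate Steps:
k = 1 (k = 1² = 1)
p = 125/12 (p = 10/24 + 10 = 10*(1/24) + 10 = 5/12 + 10 = 125/12 ≈ 10.417)
c(S, E) = √411/6 (c(S, E) = √(125/12 + 1) = √(137/12) = √411/6)
√(3756954 + c(58, -2069)) = √(3756954 + √411/6)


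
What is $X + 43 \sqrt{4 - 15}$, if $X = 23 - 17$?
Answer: $6 + 43 i \sqrt{11} \approx 6.0 + 142.61 i$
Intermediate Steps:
$X = 6$
$X + 43 \sqrt{4 - 15} = 6 + 43 \sqrt{4 - 15} = 6 + 43 \sqrt{-11} = 6 + 43 i \sqrt{11}$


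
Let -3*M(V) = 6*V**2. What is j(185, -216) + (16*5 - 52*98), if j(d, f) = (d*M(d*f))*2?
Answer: -1181633189016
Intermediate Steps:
M(V) = -2*V**2
j(d, f) = -4*d**3*f**2 (j(d, f) = (d*(-2*d**2*f**2))*2 = -2*d**3*f**2*2 = -4*d**3*f**2)
j(185, -216) + (16*5 - 52*98) = -4*185**3*(-216)**2 + (16*5 - 52*98) = -4*6331625*46656 + (80 - 5096) = -1181633184000 - 5016 = -1181633189016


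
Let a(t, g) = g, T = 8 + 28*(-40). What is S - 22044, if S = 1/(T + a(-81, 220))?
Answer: -19663249/892 ≈ -22044.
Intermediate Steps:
T = -1112 (T = 8 - 1120 = -1112)
S = -1/892 (S = 1/(-1112 + 220) = 1/(-892) = -1/892 ≈ -0.0011211)
S - 22044 = -1/892 - 22044 = -19663249/892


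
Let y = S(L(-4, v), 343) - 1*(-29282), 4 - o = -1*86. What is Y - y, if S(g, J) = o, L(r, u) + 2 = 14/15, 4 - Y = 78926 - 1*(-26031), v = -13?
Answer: -134325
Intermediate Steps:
Y = -104953 (Y = 4 - (78926 - 1*(-26031)) = 4 - (78926 + 26031) = 4 - 1*104957 = 4 - 104957 = -104953)
L(r, u) = -16/15 (L(r, u) = -2 + 14/15 = -16/15)
o = 90 (o = 4 - (-1)*86 = 4 - 1*(-86) = 4 + 86 = 90)
S(g, J) = 90
y = 29372 (y = 90 - 1*(-29282) = 90 + 29282 = 29372)
Y - y = -104953 - 1*29372 = -104953 - 29372 = -134325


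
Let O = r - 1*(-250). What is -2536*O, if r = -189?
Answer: -154696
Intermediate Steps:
O = 61 (O = -189 - 1*(-250) = -189 + 250 = 61)
-2536*O = -2536*61 = -154696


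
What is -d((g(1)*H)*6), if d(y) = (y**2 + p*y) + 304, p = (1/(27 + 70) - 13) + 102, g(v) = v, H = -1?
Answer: 18824/97 ≈ 194.06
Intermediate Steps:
p = 8634/97 (p = (1/97 - 13) + 102 = -1260/97 + 102 = 8634/97 ≈ 89.010)
d(y) = 304 + y**2 + 8634*y/97 (d(y) = (y**2 + 8634*y/97) + 304 = 304 + y**2 + 8634*y/97)
-d((g(1)*H)*6) = -(304 + ((1*(-1))*6)**2 + 8634*((1*(-1))*6)/97) = -(304 + (-1*6)**2 + 8634*(-1*6)/97) = -(304 + (-6)**2 + (8634/97)*(-6)) = -(304 + 36 - 51804/97) = -1*(-18824/97) = 18824/97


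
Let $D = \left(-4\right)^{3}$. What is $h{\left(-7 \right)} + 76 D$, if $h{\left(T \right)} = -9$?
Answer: $-4873$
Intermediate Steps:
$D = -64$
$h{\left(-7 \right)} + 76 D = -9 + 76 \left(-64\right) = -9 - 4864 = -4873$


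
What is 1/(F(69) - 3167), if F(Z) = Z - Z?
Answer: -1/3167 ≈ -0.00031576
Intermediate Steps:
F(Z) = 0
1/(F(69) - 3167) = 1/(0 - 3167) = 1/(-3167) = -1/3167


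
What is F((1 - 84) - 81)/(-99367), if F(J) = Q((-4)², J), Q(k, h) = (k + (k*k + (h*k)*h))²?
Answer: -185423249664/99367 ≈ -1.8660e+6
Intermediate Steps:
Q(k, h) = (k + k² + k*h²)² (Q(k, h) = (k + (k² + k*h²))² = (k + k² + k*h²)²)
F(J) = 256*(17 + J²)² (F(J) = ((-4)²)²*(1 + (-4)² + J²)² = 16²*(1 + 16 + J²)² = 256*(17 + J²)²)
F((1 - 84) - 81)/(-99367) = (256*(17 + ((1 - 84) - 81)²)²)/(-99367) = (256*(17 + (-83 - 81)²)²)*(-1/99367) = (256*(17 + (-164)²)²)*(-1/99367) = (256*(17 + 26896)²)*(-1/99367) = (256*26913²)*(-1/99367) = (256*724309569)*(-1/99367) = 185423249664*(-1/99367) = -185423249664/99367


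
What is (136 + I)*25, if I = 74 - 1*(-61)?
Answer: 6775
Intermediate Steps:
I = 135 (I = 74 + 61 = 135)
(136 + I)*25 = (136 + 135)*25 = 271*25 = 6775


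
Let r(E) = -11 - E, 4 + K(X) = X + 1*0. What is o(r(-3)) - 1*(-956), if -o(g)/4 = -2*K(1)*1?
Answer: 932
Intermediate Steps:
K(X) = -4 + X (K(X) = -4 + (X + 1*0) = -4 + (X + 0) = -4 + X)
o(g) = -24 (o(g) = -4*(-2*(-4 + 1)) = -4*(-2*(-3)) = -24)
o(r(-3)) - 1*(-956) = -24 - 1*(-956) = -24 + 956 = 932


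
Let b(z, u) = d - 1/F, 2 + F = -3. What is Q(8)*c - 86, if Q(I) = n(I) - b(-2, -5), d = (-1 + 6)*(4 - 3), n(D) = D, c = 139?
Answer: 1516/5 ≈ 303.20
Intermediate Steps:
F = -5 (F = -2 - 3 = -5)
d = 5 (d = 5*1 = 5)
b(z, u) = 26/5 (b(z, u) = 5 - 1/(-5) = 5 - 1*(-⅕) = 5 + ⅕ = 26/5)
Q(I) = -26/5 + I (Q(I) = I - 1*26/5 = I - 26/5 = -26/5 + I)
Q(8)*c - 86 = (-26/5 + 8)*139 - 86 = (14/5)*139 - 86 = 1946/5 - 86 = 1516/5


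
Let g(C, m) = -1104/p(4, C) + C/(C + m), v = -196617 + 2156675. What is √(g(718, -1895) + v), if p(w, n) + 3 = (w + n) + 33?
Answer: √5998146983265217/55319 ≈ 1400.0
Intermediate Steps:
p(w, n) = 30 + n + w (p(w, n) = -3 + ((w + n) + 33) = -3 + ((n + w) + 33) = -3 + (33 + n + w) = 30 + n + w)
v = 1960058
g(C, m) = -1104/(34 + C) + C/(C + m) (g(C, m) = -1104/(30 + C + 4) + C/(C + m) = -1104/(34 + C) + C/(C + m))
√(g(718, -1895) + v) = √((-1104*718 - 1104*(-1895) + 718*(34 + 718))/((34 + 718)*(718 - 1895)) + 1960058) = √((-792672 + 2092080 + 718*752)/(752*(-1177)) + 1960058) = √((1/752)*(-1/1177)*(-792672 + 2092080 + 539936) + 1960058) = √((1/752)*(-1/1177)*1839344 + 1960058) = √(-114959/55319 + 1960058) = √(108428333543/55319) = √5998146983265217/55319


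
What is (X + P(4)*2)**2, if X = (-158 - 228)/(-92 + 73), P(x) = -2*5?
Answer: 36/361 ≈ 0.099723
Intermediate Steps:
P(x) = -10
X = 386/19 (X = -386/(-19) = -386*(-1/19) = 386/19 ≈ 20.316)
(X + P(4)*2)**2 = (386/19 - 10*2)**2 = (386/19 - 20)**2 = (6/19)**2 = 36/361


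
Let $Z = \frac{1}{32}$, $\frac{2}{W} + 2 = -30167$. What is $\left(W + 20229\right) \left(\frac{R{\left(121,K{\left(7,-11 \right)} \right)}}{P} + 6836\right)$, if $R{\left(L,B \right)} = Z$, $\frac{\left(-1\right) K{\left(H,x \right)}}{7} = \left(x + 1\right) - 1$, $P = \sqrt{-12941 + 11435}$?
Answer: $\frac{4171933546364}{30169} - \frac{610288699 i \sqrt{1506}}{1453904448} \approx 1.3829 \cdot 10^{8} - 16.29 i$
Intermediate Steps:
$W = - \frac{2}{30169}$ ($W = \frac{2}{-2 - 30167} = \frac{2}{-30169} = 2 \left(- \frac{1}{30169}\right) = - \frac{2}{30169} \approx -6.6293 \cdot 10^{-5}$)
$P = i \sqrt{1506}$ ($P = \sqrt{-1506} = i \sqrt{1506} \approx 38.807 i$)
$Z = \frac{1}{32} \approx 0.03125$
$K{\left(H,x \right)} = - 7 x$ ($K{\left(H,x \right)} = - 7 \left(\left(x + 1\right) - 1\right) = - 7 \left(\left(1 + x\right) - 1\right) = - 7 x$)
$R{\left(L,B \right)} = \frac{1}{32}$
$\left(W + 20229\right) \left(\frac{R{\left(121,K{\left(7,-11 \right)} \right)}}{P} + 6836\right) = \left(- \frac{2}{30169} + 20229\right) \left(\frac{1}{32 i \sqrt{1506}} + 6836\right) = \frac{610288699 \left(\frac{\left(- \frac{1}{1506}\right) i \sqrt{1506}}{32} + 6836\right)}{30169} = \frac{610288699 \left(- \frac{i \sqrt{1506}}{48192} + 6836\right)}{30169} = \frac{610288699 \left(6836 - \frac{i \sqrt{1506}}{48192}\right)}{30169} = \frac{4171933546364}{30169} - \frac{610288699 i \sqrt{1506}}{1453904448}$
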